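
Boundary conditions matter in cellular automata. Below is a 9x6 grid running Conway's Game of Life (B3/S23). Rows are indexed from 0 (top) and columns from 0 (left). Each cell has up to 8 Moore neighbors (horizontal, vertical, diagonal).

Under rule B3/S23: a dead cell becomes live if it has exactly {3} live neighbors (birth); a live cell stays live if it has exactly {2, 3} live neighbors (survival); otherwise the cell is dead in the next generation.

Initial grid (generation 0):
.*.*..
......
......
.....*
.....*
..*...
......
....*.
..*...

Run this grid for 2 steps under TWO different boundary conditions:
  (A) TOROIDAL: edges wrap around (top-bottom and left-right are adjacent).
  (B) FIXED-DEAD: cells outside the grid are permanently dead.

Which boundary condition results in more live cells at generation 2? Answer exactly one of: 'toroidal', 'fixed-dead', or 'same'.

Answer: toroidal

Derivation:
Under TOROIDAL boundary, generation 2:
..**..
......
......
......
......
......
......
......
..**..
Population = 4

Under FIXED-DEAD boundary, generation 2:
......
......
......
......
......
......
......
......
......
Population = 0

Comparison: toroidal=4, fixed-dead=0 -> toroidal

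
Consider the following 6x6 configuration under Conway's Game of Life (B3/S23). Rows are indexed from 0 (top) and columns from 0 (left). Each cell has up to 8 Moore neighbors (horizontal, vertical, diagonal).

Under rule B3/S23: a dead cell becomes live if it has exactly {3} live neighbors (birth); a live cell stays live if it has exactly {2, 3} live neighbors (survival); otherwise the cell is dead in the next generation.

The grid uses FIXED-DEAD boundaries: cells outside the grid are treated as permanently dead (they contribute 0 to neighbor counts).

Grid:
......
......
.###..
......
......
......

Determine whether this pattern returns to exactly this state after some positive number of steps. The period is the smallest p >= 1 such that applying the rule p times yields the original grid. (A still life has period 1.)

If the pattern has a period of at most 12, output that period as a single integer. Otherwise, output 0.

Simulating and comparing each generation to the original:
Gen 0 (original, given above): 3 live cells
Gen 1: 3 live cells, differs from original
Gen 2: 3 live cells, MATCHES original -> period = 2

Answer: 2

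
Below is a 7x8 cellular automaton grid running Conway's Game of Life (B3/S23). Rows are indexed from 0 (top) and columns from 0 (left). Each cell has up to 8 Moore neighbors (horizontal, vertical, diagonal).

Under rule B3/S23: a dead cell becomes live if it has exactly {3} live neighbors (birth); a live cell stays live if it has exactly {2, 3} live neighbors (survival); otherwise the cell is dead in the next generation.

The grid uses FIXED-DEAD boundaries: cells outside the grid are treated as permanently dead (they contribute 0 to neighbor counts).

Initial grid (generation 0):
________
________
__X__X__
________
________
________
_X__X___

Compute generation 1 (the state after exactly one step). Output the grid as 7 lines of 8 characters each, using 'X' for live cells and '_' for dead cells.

Simulating step by step:
Generation 0 (given above): 4 live cells
Generation 1: 0 live cells
(generation 1 grid is the final answer)

Answer: ________
________
________
________
________
________
________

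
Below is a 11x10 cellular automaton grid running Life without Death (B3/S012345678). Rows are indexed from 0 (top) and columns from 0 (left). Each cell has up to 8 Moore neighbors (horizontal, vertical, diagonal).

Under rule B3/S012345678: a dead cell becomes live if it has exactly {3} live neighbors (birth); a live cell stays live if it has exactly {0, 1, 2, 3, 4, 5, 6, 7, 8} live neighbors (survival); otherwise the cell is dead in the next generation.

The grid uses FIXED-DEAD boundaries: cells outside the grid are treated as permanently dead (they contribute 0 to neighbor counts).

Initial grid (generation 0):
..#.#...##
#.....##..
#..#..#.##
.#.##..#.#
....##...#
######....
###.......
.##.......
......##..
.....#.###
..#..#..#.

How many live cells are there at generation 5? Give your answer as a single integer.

Answer: 78

Derivation:
Simulating step by step:
Generation 0 (given above): 40 live cells
Generation 1: 58 live cells
..#.#..###
##.#.###..
#######.##
.####.##.#
#...###.##
######....
###.#.....
###.......
......##..
.....#.###
..#..#####
Generation 2: 65 live cells
.#####.###
##.#.###..
#######.##
.####.##.#
#...###.##
#######...
###.##....
####......
.#....##..
.....#.###
..#..#####
Generation 3: 72 live cells
######.###
##.#.###..
#######.##
.####.##.#
#...###.##
########..
###.###...
#######...
##....##..
.....#.###
..#..#####
Generation 4: 75 live cells
######.###
##.#.###..
#######.##
.####.##.#
#...###.##
#########.
###.###...
#######...
##.#..##..
.#...#.###
..#..#####
Generation 5: 78 live cells
######.###
##.#.###..
#######.##
.####.##.#
#...###.##
##########
###.###...
#######...
##.#..##..
##..##.###
..#..#####
Population at generation 5: 78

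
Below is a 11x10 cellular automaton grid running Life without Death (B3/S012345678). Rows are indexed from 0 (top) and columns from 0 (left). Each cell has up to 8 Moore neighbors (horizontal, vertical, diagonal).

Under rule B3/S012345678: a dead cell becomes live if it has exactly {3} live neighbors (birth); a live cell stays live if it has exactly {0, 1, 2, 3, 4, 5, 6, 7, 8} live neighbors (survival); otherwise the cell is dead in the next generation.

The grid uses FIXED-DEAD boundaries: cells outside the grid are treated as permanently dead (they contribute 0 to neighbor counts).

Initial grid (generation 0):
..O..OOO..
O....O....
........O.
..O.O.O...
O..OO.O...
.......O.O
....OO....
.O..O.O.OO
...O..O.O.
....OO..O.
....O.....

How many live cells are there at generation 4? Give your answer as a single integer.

Simulating step by step:
Generation 0 (given above): 30 live cells
Generation 1: 43 live cells
..O..OOO..
O....O.O..
.....O..O.
..O.O.OO..
O..OO.OO..
...O..OO.O
....OOOO.O
.O.OO.O.OO
...O..O.O.
...OOO.OO.
....OO....
Generation 2: 52 live cells
..O..OOO..
O...OO.OO.
....OO..O.
..O.O.OOO.
O.OOO.OO..
...O..OO.O
..O.OOOO.O
.OOOO.O.OO
...O..O.O.
...OOO.OO.
...OOOO...
Generation 3: 62 live cells
..O.OOOOO.
O..OOO.OO.
....OO..OO
.OO.O.OOO.
OOOOO.OO..
.O.O..OO.O
.OO.OOOO.O
.OOOO.O.OO
...O..O.O.
..OOOO.OO.
...OOOOO..
Generation 4: 70 live cells
..O.OOOOO.
O..OOO.OO.
.OO.OO..OO
OOO.O.OOOO
OOOOO.OO..
.O.O..OO.O
OOO.OOOO.O
.OOOO.O.OO
.O.O..O.O.
..OOOO.OO.
..OOOOOOO.
Population at generation 4: 70

Answer: 70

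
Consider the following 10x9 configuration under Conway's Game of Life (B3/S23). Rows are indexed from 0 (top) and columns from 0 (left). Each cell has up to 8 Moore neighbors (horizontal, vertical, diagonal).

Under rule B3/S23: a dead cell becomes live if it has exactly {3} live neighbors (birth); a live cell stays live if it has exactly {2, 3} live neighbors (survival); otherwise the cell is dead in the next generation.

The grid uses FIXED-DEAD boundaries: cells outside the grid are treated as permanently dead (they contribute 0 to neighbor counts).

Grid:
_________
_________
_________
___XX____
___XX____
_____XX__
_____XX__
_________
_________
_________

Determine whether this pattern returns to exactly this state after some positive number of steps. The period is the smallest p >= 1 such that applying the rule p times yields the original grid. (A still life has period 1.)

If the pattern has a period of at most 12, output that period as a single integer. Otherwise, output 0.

Simulating and comparing each generation to the original:
Gen 0 (original, given above): 8 live cells
Gen 1: 6 live cells, differs from original
Gen 2: 8 live cells, MATCHES original -> period = 2

Answer: 2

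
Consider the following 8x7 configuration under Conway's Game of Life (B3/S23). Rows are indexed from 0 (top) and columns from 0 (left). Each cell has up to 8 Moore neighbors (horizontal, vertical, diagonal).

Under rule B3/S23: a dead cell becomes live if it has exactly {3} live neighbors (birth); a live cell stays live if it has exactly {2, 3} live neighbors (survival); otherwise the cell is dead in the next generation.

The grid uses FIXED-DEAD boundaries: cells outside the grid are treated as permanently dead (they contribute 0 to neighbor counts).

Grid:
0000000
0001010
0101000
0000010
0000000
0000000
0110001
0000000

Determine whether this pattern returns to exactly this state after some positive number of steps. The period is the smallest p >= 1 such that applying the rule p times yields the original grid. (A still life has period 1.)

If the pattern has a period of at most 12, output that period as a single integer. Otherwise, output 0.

Simulating and comparing each generation to the original:
Gen 0 (original, given above): 8 live cells
Gen 1: 3 live cells, differs from original
Gen 2: 2 live cells, differs from original
Gen 3: 0 live cells, differs from original
Gen 4: 0 live cells, differs from original
Gen 5: 0 live cells, differs from original
Gen 6: 0 live cells, differs from original
Gen 7: 0 live cells, differs from original
Gen 8: 0 live cells, differs from original
Gen 9: 0 live cells, differs from original
Gen 10: 0 live cells, differs from original
Gen 11: 0 live cells, differs from original
Gen 12: 0 live cells, differs from original
No period found within 12 steps.

Answer: 0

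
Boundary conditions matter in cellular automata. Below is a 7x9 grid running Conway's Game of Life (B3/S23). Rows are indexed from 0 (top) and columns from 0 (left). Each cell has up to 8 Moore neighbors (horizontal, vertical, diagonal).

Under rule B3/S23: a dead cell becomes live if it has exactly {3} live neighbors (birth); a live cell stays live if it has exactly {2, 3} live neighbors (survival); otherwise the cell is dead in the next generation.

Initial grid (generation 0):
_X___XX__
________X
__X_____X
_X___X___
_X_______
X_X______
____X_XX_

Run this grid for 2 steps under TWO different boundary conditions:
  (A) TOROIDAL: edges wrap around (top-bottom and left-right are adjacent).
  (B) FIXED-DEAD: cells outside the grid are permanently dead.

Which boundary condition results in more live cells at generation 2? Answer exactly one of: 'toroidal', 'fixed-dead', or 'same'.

Answer: toroidal

Derivation:
Under TOROIDAL boundary, generation 2:
_____X__X
______X_X
X________
__X_____X
_________
_________
_____XXX_
Population = 10

Under FIXED-DEAD boundary, generation 2:
_________
_________
_________
X_X______
X________
XXX______
_________
Population = 6

Comparison: toroidal=10, fixed-dead=6 -> toroidal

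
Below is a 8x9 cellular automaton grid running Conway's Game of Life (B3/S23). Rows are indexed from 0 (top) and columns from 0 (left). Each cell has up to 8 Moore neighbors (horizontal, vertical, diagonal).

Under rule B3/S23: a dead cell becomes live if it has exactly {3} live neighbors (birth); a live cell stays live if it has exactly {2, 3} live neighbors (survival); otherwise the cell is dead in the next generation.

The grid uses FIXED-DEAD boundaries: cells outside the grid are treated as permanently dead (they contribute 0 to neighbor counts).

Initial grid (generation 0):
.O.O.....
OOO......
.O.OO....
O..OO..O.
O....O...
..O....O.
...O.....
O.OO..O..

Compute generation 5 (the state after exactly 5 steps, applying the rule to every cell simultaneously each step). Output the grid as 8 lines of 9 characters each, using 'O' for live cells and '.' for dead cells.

Simulating step by step:
Generation 0 (given above): 21 live cells
Generation 1: 18 live cells
OO.......
O...O....
....O....
OOOO.O...
.O.OO.O..
.........
.O.O.....
..OO.....
Generation 2: 21 live cells
OO.......
OO.......
O.O.OO...
OO...O...
OO.OOO...
...OO....
...O.....
..OO.....
Generation 3: 14 live cells
OO.......
..O......
..O.OO...
......O..
OO.O.O...
.....O...
.........
..OO.....
Generation 4: 13 live cells
.O.......
..OO.....
...O.O...
.OOO..O..
....OOO..
....O....
.........
.........
Generation 5: 12 live cells
(generation 5 grid is the final answer)

Answer: ..O......
..OOO....
.O.......
..OO..O..
..O.O.O..
....O....
.........
.........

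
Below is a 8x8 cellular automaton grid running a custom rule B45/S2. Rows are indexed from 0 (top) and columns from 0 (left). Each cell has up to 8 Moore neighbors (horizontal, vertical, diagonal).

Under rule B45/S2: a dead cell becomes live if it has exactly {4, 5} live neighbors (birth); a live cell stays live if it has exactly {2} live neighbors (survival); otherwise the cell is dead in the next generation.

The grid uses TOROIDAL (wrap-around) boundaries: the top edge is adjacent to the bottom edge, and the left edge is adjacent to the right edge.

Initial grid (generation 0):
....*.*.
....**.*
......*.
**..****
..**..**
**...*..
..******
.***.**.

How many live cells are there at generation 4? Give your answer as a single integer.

Simulating step by step:
Generation 0 (given above): 30 live cells
Generation 1: 21 live cells
...*....
....*.**
*...*..*
.*..*...
.*.***..
..***..*
**......
.*.....*
Generation 2: 15 live cells
........
....*.*.
....**..
**.*.*..
.**.....
**......
..*.....
**......
Generation 3: 14 live cells
........
....**..
........
*.****..
*.......
*.*.....
***.....
.*......
Generation 4: 9 live cells
........
........
...***..
...**...
**.*....
..*.....
........
........
Population at generation 4: 9

Answer: 9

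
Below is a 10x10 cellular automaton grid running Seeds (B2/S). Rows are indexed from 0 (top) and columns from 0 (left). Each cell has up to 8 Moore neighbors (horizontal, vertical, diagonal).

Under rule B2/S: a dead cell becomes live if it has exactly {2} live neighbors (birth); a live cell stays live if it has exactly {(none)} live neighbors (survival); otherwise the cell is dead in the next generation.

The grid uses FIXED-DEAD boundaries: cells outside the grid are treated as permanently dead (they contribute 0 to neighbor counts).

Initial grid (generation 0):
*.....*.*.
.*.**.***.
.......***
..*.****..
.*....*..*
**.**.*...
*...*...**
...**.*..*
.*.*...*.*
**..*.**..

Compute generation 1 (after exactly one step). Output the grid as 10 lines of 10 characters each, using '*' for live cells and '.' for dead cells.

Answer: .****....*
*.*.......
.*........
.*.*......
........*.
..........
......*...
**........
..........
...*.*....

Derivation:
Simulating step by step:
Generation 0 (given above): 42 live cells
Generation 1: 16 live cells
(generation 1 grid is the final answer)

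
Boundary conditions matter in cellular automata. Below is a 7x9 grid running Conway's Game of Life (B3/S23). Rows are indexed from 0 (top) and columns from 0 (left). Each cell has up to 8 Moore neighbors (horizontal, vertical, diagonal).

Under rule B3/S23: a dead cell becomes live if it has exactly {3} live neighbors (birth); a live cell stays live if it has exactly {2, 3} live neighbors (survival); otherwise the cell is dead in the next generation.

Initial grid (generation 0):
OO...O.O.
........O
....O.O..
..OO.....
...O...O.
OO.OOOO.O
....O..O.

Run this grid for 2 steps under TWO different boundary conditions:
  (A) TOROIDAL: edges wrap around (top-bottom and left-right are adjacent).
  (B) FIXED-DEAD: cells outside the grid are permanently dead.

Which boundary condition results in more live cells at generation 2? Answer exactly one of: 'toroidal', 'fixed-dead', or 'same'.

Answer: toroidal

Derivation:
Under TOROIDAL boundary, generation 2:
OO...O...
O....O...
..OO.OOOO
OOOOOOOOO
.........
...O.O...
O.OOOO...
Population = 27

Under FIXED-DEAD boundary, generation 2:
......O..
......O..
..OO.OO..
..OOOOO..
.O.....O.
..OO....O
..OOO.OO.
Population = 21

Comparison: toroidal=27, fixed-dead=21 -> toroidal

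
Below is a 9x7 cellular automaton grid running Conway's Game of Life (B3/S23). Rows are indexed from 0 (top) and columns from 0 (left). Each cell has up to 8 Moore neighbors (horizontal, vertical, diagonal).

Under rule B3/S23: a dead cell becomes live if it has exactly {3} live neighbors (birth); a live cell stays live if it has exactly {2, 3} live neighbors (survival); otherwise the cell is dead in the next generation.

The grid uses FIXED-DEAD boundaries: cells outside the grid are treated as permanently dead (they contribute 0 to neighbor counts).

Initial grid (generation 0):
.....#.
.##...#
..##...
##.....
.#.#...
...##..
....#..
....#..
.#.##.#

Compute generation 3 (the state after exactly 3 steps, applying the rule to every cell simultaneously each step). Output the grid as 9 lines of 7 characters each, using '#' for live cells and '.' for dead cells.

Simulating step by step:
Generation 0 (given above): 18 live cells
Generation 1: 21 live cells
.......
.###...
#..#...
##.#...
##.##..
..###..
....##.
....#..
...###.
Generation 2: 15 live cells
..#....
.###...
#..##..
...#...
#......
.##....
.....#.
.......
...###.
Generation 3: 14 live cells
(generation 3 grid is the final answer)

Answer: .###...
.#..#..
.#..#..
...##..
.##....
.#.....
.......
.....#.
....#..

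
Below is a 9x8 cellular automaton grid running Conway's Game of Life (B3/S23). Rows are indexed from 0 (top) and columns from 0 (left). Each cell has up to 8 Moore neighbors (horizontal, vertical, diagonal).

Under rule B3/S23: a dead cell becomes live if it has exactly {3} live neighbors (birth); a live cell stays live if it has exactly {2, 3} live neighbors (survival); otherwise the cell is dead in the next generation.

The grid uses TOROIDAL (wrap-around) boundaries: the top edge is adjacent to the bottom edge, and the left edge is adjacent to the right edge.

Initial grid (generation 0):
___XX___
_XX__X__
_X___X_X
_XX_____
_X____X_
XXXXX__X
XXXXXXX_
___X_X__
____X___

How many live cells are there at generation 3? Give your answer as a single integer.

Answer: 16

Derivation:
Simulating step by step:
Generation 0 (given above): 28 live cells
Generation 1: 19 live cells
__XXXX__
XXXX_XX_
______X_
_XX___X_
_______X
________
______X_
_X____X_
_____X__
Generation 2: 14 live cells
________
_X____XX
X__X__X_
______XX
________
________
________
_____XX_
__XX_XX_
Generation 3: 16 live cells
__X__X_X
X_____XX
X____X__
______XX
________
________
________
____XXX_
____XXX_
Population at generation 3: 16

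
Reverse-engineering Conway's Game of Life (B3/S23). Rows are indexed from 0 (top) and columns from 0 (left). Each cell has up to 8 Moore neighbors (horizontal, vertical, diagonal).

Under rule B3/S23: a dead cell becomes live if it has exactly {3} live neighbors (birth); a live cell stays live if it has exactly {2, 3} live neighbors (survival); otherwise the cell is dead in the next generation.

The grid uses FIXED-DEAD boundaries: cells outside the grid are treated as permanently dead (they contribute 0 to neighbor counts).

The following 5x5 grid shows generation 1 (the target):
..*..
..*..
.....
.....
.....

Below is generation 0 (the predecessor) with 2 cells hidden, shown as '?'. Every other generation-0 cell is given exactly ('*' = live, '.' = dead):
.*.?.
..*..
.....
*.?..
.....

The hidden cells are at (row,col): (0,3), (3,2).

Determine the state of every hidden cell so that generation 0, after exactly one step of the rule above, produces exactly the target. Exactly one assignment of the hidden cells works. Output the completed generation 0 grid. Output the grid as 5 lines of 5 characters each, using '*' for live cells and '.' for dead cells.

Hidden generation-0 cells (in order): (0,3), (3,2).
A hidden cell only influences target cells in its own 3x3 neighborhood. Try each of the 2^2 = 4 assignments, step the completed generation 0 forward once under B3/S23, and compare with the target:
  (0,3)=. (3,2)=. -> step gives (0,2)='.' but target has '*' -> reject
  (0,3)=. (3,2)=* -> step gives (0,2)='.' but target has '*' -> reject
  (0,3)=* (3,2)=. -> step reproduces the target at every cell -> ACCEPT
  (0,3)=* (3,2)=* -> step gives (2,1)='*' but target has '.' -> reject
Unique solution: (0,3)=live, (3,2)=dead.
Check: live-neighbor counts of every cell in the completed generation 0:
11311
12221
12110
01000
11000
Applying B3/S23 to generation 0 with these counts gives:
..*..
..*..
.....
.....
.....
which matches the target exactly.

Answer: .*.*.
..*..
.....
*....
.....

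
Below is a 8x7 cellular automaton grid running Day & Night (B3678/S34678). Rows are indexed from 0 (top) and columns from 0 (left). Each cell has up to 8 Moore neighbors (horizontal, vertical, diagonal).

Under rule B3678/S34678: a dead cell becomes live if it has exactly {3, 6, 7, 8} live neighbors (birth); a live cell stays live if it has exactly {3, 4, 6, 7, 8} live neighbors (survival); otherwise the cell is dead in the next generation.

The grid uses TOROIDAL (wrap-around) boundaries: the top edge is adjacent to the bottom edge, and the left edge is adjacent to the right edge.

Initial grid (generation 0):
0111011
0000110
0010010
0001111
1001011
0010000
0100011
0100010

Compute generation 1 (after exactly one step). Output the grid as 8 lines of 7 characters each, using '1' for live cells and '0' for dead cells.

Simulating step by step:
Generation 0 (given above): 23 live cells
Generation 1: 21 live cells
(generation 1 grid is the final answer)

Answer: 1010011
0100110
0000100
1011000
0011011
0100100
1010000
0100010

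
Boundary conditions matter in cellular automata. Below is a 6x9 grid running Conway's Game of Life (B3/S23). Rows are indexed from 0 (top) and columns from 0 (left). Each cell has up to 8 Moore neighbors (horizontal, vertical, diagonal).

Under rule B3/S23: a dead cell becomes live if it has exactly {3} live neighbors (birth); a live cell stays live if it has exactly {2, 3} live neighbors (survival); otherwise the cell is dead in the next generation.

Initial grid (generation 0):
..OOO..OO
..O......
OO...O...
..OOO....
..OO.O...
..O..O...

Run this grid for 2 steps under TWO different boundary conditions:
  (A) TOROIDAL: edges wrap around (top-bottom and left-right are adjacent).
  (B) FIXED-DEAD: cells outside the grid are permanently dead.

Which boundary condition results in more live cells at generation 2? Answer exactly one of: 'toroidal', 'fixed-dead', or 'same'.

Under TOROIDAL boundary, generation 2:
..O.O....
O.O.OO...
OO.OOO...
....OO...
....OO...
OO..OOO..
Population = 20

Under FIXED-DEAD boundary, generation 2:
..OO.....
.OO.O....
...OOO...
....OO...
..OO.O...
..OOO....
Population = 16

Comparison: toroidal=20, fixed-dead=16 -> toroidal

Answer: toroidal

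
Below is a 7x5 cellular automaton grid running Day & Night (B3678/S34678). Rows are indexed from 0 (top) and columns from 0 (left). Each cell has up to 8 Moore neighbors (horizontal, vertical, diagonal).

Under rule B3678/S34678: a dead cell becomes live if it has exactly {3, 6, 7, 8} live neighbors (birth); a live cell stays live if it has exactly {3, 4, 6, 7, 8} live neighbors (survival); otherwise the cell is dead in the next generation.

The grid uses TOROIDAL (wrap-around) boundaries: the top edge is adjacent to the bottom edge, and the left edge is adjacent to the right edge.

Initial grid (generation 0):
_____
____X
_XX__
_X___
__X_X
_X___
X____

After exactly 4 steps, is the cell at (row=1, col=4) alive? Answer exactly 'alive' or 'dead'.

Simulating step by step:
Generation 0 (given above): 8 live cells
Generation 1: 7 live cells
_____
_____
X____
XX_X_
XX___
X____
_____
Generation 2: 9 live cells
_____
_____
_X__X
XXX__
XXX__
_X___
_____
Generation 3: 12 live cells
_____
_____
_XX__
_XXXX
XXX__
XXX__
_____
Generation 4: 11 live cells
_____
_____
XXX__
_XXX_
_XX__
X_X__
_X___

Cell (1,4) at generation 4: 0 -> dead

Answer: dead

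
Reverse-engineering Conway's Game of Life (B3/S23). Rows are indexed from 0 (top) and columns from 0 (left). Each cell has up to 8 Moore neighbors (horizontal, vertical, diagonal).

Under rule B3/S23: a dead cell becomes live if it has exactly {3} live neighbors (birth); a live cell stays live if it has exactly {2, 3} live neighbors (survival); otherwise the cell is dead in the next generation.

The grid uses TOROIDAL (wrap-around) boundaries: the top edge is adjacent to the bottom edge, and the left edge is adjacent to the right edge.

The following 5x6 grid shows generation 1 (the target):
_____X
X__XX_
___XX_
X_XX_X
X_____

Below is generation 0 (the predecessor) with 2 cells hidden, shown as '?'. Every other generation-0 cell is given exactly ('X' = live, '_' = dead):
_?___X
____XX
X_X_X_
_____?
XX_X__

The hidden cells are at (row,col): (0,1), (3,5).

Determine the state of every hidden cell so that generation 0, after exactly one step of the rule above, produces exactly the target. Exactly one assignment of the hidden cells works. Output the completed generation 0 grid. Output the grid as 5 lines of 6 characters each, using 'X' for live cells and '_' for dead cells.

Hidden generation-0 cells (in order): (0,1), (3,5).
A hidden cell only influences target cells in its own 3x3 neighborhood. Try each of the 2^2 = 4 assignments, step the completed generation 0 forward once under B3/S23, and compare with the target:
  (0,1)=_ (3,5)=_ -> step reproduces the target at every cell -> ACCEPT
  (0,1)=_ (3,5)=X -> step gives (2,0)='X' but target has '_' -> reject
  (0,1)=X (3,5)=_ -> step gives (0,1)='X' but target has '_' -> reject
  (0,1)=X (3,5)=X -> step gives (0,1)='X' but target has '_' -> reject
Unique solution: (0,1)=dead, (3,5)=dead.
Check: live-neighbor counts of every cell in the completed generation 0:
422243
321334
120324
343323
212022
Applying B3/S23 to generation 0 with these counts gives:
_____X
X__XX_
___XX_
X_XX_X
X_____
which matches the target exactly.

Answer: _____X
____XX
X_X_X_
______
XX_X__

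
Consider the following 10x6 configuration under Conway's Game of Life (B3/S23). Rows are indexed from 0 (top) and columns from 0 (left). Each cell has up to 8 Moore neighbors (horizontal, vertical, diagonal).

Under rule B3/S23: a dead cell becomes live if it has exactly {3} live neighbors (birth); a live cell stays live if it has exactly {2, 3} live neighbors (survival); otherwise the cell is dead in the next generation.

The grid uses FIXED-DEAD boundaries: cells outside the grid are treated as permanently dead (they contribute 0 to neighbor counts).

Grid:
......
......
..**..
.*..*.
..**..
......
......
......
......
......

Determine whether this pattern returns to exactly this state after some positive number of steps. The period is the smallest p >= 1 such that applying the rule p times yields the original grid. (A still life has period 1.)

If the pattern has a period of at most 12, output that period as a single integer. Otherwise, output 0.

Simulating and comparing each generation to the original:
Gen 0 (original, given above): 6 live cells
Gen 1: 6 live cells, MATCHES original -> period = 1

Answer: 1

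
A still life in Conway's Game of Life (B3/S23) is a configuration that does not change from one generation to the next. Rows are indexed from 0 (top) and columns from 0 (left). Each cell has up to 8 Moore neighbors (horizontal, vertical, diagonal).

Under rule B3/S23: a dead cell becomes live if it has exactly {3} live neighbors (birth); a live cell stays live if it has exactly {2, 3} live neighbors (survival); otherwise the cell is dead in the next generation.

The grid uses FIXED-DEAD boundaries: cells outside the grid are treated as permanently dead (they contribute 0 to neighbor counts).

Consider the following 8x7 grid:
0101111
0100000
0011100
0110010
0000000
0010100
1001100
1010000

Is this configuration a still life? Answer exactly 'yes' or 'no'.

Answer: no

Derivation:
Compute generation 1 and compare to generation 0 (given above):
Generation 1:
0010110
0100000
0001100
0110100
0111000
0000100
0010100
0101000
Cell (0,1) differs: gen0=1 vs gen1=0 -> NOT a still life.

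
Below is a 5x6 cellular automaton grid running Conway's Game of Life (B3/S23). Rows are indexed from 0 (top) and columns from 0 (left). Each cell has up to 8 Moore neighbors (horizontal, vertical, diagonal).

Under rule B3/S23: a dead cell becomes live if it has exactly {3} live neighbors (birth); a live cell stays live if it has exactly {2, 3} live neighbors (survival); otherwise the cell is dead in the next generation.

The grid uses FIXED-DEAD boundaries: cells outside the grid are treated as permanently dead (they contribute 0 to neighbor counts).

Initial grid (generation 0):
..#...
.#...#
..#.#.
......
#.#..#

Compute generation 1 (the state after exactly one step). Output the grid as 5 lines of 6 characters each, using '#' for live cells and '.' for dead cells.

Answer: ......
.###..
......
.#.#..
......

Derivation:
Simulating step by step:
Generation 0 (given above): 8 live cells
Generation 1: 5 live cells
(generation 1 grid is the final answer)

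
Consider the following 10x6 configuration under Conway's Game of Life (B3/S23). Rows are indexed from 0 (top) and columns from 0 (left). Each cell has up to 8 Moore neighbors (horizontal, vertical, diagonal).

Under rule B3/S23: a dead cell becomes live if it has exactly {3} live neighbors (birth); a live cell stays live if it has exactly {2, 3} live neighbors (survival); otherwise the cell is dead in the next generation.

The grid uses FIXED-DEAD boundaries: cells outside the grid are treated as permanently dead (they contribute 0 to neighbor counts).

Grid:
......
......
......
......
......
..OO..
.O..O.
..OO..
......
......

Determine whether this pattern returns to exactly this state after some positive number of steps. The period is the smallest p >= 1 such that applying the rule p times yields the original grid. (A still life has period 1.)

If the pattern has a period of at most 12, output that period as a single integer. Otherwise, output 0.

Answer: 1

Derivation:
Simulating and comparing each generation to the original:
Gen 0 (original, given above): 6 live cells
Gen 1: 6 live cells, MATCHES original -> period = 1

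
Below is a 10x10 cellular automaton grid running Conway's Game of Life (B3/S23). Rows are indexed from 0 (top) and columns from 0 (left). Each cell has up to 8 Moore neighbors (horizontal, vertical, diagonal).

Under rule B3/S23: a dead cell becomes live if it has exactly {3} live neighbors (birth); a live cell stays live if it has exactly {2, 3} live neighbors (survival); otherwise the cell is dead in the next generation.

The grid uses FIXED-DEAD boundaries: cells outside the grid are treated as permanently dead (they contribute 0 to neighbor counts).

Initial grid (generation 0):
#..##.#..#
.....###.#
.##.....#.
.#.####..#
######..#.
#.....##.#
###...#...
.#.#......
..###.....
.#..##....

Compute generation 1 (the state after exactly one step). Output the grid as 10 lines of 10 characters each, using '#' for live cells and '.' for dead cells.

Simulating step by step:
Generation 0 (given above): 41 live cells
Generation 1: 39 live cells
(generation 1 grid is the final answer)

Answer: ....#.###.
.#######.#
.###....##
......####
#.......##
....#.###.
#.#...##..
#...#.....
.#...#....
..#.##....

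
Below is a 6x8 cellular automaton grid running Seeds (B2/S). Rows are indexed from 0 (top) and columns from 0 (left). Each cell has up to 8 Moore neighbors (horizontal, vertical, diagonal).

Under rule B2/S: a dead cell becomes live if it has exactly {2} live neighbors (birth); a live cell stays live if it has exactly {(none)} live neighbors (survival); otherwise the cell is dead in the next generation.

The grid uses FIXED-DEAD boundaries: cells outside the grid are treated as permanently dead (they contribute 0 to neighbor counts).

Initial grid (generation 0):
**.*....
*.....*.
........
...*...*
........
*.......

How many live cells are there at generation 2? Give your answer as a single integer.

Answer: 8

Derivation:
Simulating step by step:
Generation 0 (given above): 8 live cells
Generation 1: 4 live cells
..*.....
..*.....
......**
........
........
........
Generation 2: 8 live cells
.*.*....
.*.*..**
........
......**
........
........
Population at generation 2: 8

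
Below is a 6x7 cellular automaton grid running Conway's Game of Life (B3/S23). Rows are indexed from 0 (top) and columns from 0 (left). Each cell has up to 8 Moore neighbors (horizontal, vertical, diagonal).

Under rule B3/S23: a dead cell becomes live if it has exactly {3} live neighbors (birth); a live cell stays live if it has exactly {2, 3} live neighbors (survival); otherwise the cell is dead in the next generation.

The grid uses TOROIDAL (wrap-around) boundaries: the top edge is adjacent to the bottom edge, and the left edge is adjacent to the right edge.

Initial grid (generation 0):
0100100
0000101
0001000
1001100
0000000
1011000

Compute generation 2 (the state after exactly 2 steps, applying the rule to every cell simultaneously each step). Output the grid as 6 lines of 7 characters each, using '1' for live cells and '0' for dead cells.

Answer: 1000011
0100000
0010010
0000010
0100100
0000010

Derivation:
Simulating step by step:
Generation 0 (given above): 11 live cells
Generation 1: 18 live cells
1110110
0001110
0001010
0001100
0110100
0111000
Generation 2: 10 live cells
(generation 2 grid is the final answer)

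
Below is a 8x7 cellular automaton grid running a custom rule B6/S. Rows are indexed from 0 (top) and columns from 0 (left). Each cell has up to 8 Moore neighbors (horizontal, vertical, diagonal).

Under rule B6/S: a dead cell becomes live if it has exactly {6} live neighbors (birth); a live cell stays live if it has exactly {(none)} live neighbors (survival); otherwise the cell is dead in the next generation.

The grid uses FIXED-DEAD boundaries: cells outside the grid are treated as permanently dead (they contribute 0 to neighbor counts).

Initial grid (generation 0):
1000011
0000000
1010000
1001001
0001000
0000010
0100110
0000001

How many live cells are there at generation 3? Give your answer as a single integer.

Simulating step by step:
Generation 0 (given above): 14 live cells
Generation 1: 0 live cells
0000000
0000000
0000000
0000000
0000000
0000000
0000000
0000000
Generation 2: 0 live cells
0000000
0000000
0000000
0000000
0000000
0000000
0000000
0000000
Generation 3: 0 live cells
0000000
0000000
0000000
0000000
0000000
0000000
0000000
0000000
Population at generation 3: 0

Answer: 0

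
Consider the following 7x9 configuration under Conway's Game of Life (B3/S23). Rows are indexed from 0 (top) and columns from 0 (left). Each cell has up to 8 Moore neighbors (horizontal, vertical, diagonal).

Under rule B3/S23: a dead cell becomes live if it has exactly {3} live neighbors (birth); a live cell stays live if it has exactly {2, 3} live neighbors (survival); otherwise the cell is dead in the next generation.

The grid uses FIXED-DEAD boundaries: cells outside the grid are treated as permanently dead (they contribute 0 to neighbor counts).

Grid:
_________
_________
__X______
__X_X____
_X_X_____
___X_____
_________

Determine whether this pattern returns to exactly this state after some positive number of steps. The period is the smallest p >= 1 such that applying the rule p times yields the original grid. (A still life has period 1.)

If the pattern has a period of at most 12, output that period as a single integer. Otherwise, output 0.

Simulating and comparing each generation to the original:
Gen 0 (original, given above): 6 live cells
Gen 1: 6 live cells, differs from original
Gen 2: 6 live cells, MATCHES original -> period = 2

Answer: 2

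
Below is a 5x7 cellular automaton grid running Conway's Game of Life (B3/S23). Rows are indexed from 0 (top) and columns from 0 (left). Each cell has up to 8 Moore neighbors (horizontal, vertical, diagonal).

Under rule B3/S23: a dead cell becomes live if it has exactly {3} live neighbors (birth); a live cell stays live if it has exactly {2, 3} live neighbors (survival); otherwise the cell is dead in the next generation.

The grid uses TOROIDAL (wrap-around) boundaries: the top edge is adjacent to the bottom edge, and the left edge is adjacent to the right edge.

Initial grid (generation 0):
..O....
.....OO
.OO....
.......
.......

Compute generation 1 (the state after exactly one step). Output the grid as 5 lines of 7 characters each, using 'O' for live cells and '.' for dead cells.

Answer: .......
.OO....
.......
.......
.......

Derivation:
Simulating step by step:
Generation 0 (given above): 5 live cells
Generation 1: 2 live cells
(generation 1 grid is the final answer)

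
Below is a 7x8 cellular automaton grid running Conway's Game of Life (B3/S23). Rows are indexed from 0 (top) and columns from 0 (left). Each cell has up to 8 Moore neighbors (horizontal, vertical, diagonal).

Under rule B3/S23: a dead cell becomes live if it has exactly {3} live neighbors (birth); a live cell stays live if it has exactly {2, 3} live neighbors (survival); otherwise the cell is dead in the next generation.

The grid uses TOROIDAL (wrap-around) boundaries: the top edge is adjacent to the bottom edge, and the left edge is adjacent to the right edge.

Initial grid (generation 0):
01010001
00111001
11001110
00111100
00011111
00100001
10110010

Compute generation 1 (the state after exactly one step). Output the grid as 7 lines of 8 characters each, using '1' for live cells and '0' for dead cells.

Answer: 01000011
00000001
11000011
11100000
00000001
11100000
10010010

Derivation:
Simulating step by step:
Generation 0 (given above): 27 live cells
Generation 1: 18 live cells
(generation 1 grid is the final answer)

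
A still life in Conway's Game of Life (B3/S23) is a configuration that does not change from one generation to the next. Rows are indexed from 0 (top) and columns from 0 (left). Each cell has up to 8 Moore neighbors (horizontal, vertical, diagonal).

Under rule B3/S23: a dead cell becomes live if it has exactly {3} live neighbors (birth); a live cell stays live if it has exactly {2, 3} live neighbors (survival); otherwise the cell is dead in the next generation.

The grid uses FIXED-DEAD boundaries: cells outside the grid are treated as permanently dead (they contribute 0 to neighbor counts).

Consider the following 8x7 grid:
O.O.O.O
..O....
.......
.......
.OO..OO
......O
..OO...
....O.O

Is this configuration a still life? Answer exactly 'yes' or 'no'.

Answer: no

Derivation:
Compute generation 1 and compare to generation 0 (given above):
Generation 1:
.O.O...
.O.O...
.......
.......
.....OO
.O.O.OO
...O.O.
...O...
Cell (0,0) differs: gen0=1 vs gen1=0 -> NOT a still life.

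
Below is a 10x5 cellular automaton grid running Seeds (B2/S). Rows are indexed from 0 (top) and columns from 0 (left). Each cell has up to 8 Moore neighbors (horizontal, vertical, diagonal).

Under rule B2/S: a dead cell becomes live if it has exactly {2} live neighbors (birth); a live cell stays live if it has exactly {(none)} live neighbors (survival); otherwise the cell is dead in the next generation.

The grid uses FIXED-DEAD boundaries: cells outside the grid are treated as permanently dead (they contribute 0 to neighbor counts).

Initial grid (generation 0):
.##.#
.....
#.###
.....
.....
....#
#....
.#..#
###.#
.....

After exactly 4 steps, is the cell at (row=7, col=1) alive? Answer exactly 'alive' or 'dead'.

Answer: dead

Derivation:
Simulating step by step:
Generation 0 (given above): 15 live cells
Generation 1: 12 live cells
...#.
#....
.#...
.##.#
.....
.....
.#.##
.....
.....
#.##.
Generation 2: 19 live cells
.....
.##..
...#.
#..#.
.###.
..###
..#..
..###
.###.
.#...
Generation 3: 9 live cells
.##..
...#.
#...#
.....
#....
.....
.....
.....
#....
#..#.
Generation 4: 8 live cells
...#.
#...#
...#.
##...
.....
.....
.....
.....
.#...
.#...

Cell (7,1) at generation 4: 0 -> dead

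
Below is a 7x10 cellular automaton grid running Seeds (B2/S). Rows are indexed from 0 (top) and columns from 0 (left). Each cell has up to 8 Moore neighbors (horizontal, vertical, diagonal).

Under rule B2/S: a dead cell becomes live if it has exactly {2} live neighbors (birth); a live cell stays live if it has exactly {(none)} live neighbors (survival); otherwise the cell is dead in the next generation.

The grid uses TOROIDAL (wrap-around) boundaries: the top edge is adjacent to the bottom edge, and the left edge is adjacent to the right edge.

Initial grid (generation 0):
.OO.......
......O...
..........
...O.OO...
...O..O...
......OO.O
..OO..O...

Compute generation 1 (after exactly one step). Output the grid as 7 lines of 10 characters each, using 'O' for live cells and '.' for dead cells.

Simulating step by step:
Generation 0 (given above): 14 live cells
Generation 1: 16 live cells
(generation 1 grid is the final answer)

Answer: .....OOO..
.OO.......
....O..O..
..O....O..
..O.....O.
....O...O.
O....O..O.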